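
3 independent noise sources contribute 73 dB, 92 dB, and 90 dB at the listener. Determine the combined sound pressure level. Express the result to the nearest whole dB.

Incoherent sources combine by intensity addition: L_total = 10·log₁₀(Σ 10^(L_i/10)).
Σ 10^(L/10) = 10^(73/10) + 10^(92/10) + 10^(90/10) = 2.605e+09.
L_total = 10·log₁₀(2.605e+09) = 94.16 dB.

94 dB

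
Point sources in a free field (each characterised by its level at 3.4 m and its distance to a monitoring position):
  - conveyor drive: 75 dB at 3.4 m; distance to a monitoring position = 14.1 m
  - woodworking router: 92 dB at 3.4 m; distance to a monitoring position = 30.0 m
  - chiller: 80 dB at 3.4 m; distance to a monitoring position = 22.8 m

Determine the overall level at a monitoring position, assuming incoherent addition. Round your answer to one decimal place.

73.9 dB

Propagate each source to the receiver with L = L_ref − 20·log₁₀(r/r_ref), then add intensities.
conveyor drive: 75 − 20·log₁₀(14.1/3.4) = 75 − 12.35 = 62.65 dB.
woodworking router: 92 − 20·log₁₀(30.0/3.4) = 92 − 18.91 = 73.09 dB.
chiller: 80 − 20·log₁₀(22.8/3.4) = 80 − 16.53 = 63.47 dB.
Σ 10^(L/10) = 2.442e+07 → L_total = 10·log₁₀(2.442e+07) = 73.88 dB.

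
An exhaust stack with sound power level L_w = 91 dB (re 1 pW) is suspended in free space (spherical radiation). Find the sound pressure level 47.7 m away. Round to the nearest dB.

46 dB

The power spreads over a sphere of area 4π·r², so L_p = L_w − 10·log₁₀(4π·r²).
4π·r² = 2.859e+04 m², 10·log₁₀ of that is 44.562 dB.
L_p = 91 − 44.562 = 46.44 dB.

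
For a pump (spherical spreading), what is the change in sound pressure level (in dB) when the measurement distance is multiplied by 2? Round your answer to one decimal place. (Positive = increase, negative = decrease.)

With spherical spreading the level changes by −20·log₁₀(r₂/r₁).
ΔL = −20·log₁₀(2) = -6.02 dB.

-6.0 dB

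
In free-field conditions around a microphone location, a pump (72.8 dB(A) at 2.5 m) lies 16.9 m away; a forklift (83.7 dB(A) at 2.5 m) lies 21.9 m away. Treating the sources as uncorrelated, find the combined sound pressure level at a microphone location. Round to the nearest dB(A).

65 dB(A)

First find each source's level at the receiver (point-source: −20·log₁₀(r/r_ref)), then combine on an intensity basis.
pump: 72.8 − 20·log₁₀(16.9/2.5) = 72.8 − 16.60 = 56.20 dB(A).
forklift: 83.7 − 20·log₁₀(21.9/2.5) = 83.7 − 18.85 = 64.85 dB(A).
Σ 10^(L/10) = 3.472e+06 → L_total = 10·log₁₀(3.472e+06) = 65.41 dB(A).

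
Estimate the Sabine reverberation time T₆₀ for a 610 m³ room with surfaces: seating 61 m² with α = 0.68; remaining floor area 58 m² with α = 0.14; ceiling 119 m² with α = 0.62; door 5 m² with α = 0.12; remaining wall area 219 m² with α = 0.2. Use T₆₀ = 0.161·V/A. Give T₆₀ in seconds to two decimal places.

0.59 s

Total absorption A = 61·0.68 + 58·0.14 + 119·0.62 + 5·0.12 + 219·0.2 = 167.78 m² sabins.
T₆₀ = 0.161 × 610 / 167.78 = 0.585 s.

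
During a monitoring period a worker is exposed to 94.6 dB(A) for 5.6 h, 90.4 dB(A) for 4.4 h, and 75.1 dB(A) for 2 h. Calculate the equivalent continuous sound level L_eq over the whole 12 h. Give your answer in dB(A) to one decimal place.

L_eq = 10·log₁₀[(1/T)·Σ tᵢ·10^(Lᵢ/10)] with T = 12 h.
Σ tᵢ·10^(Lᵢ/10) = 5.6·10^(94.6/10) + 4.4·10^(90.4/10) + 2·10^(75.1/10) = 2.104e+10.
L_eq = 10·log₁₀(2.104e+10/12) = 92.44 dB(A).

92.4 dB(A)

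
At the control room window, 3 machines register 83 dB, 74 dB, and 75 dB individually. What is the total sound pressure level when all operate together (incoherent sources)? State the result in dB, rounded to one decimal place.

Incoherent sources combine by intensity addition: L_total = 10·log₁₀(Σ 10^(L_i/10)).
Σ 10^(L/10) = 10^(83/10) + 10^(74/10) + 10^(75/10) = 2.563e+08.
L_total = 10·log₁₀(2.563e+08) = 84.09 dB.

84.1 dB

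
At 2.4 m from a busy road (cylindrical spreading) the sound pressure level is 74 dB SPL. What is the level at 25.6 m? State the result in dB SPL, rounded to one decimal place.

63.7 dB SPL

For a line source, L₂ = L₁ − 10·log₁₀(r₂/r₁).
L₂ = 74 − 10·log₁₀(25.6/2.4) = 74 − 10.280 = 63.72 dB SPL.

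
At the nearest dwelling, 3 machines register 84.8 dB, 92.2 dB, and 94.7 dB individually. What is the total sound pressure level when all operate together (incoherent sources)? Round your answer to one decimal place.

96.9 dB

For uncorrelated sources the intensities add, so convert each level to linear form, sum, and take 10·log₁₀ of the total.
Σ 10^(L/10) = 10^(84.8/10) + 10^(92.2/10) + 10^(94.7/10) = 4.913e+09.
L_total = 10·log₁₀(4.913e+09) = 96.91 dB.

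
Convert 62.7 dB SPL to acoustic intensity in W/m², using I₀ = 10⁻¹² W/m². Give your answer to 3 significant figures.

L = 10·log₁₀(I/I₀) ⇒ I = I₀·10^(L/10) = 10⁻¹² × 10^6.27.

1.86e-06 W/m²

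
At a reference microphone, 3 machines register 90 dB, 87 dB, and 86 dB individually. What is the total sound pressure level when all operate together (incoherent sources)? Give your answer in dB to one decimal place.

92.8 dB

Incoherent sources combine by intensity addition: L_total = 10·log₁₀(Σ 10^(L_i/10)).
Σ 10^(L/10) = 10^(90/10) + 10^(87/10) + 10^(86/10) = 1.899e+09.
L_total = 10·log₁₀(1.899e+09) = 92.79 dB.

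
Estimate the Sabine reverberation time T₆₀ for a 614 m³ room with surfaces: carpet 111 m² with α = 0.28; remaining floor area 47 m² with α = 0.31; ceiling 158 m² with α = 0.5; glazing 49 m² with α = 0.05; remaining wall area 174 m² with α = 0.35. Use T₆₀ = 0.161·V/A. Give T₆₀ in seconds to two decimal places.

A = Σ Sᵢαᵢ = 111·0.28 + 47·0.31 + 158·0.5 + 49·0.05 + 174·0.35 = 188.00 m².
T₆₀ = 0.161·V/A = 0.161·614/188.00 = 0.526 s.

0.53 s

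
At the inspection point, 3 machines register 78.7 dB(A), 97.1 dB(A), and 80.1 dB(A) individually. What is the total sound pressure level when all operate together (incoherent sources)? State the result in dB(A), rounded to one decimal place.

Incoherent sources combine by intensity addition: L_total = 10·log₁₀(Σ 10^(L_i/10)).
Σ 10^(L/10) = 10^(78.7/10) + 10^(97.1/10) + 10^(80.1/10) = 5.305e+09.
L_total = 10·log₁₀(5.305e+09) = 97.25 dB(A).

97.2 dB(A)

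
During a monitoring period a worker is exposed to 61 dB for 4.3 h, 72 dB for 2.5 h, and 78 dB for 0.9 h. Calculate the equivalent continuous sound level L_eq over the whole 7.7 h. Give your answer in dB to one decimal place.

71.2 dB

The energy average is taken in the linear domain: L_eq = 10·log₁₀[(Σ tᵢ·10^(Lᵢ/10))/T], T = 7.7 h.
Σ tᵢ·10^(Lᵢ/10) = 4.3·10^(61/10) + 2.5·10^(72/10) + 0.9·10^(78/10) = 1.018e+08.
L_eq = 10·log₁₀(1.018e+08/7.7) = 71.21 dB.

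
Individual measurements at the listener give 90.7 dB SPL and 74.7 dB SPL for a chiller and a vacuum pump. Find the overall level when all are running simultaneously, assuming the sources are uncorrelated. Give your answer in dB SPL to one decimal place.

90.8 dB SPL

Incoherent sources combine by intensity addition: L_total = 10·log₁₀(Σ 10^(L_i/10)).
Σ 10^(L/10) = 10^(90.7/10) + 10^(74.7/10) = 1.204e+09.
L_total = 10·log₁₀(1.204e+09) = 90.81 dB SPL.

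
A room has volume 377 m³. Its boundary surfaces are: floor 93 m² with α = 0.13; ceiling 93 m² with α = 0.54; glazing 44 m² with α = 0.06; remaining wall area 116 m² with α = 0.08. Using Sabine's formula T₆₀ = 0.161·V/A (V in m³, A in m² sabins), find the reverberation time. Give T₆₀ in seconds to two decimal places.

Total absorption A = 93·0.13 + 93·0.54 + 44·0.06 + 116·0.08 = 74.23 m² sabins.
T₆₀ = 0.161 × 377 / 74.23 = 0.818 s.

0.82 s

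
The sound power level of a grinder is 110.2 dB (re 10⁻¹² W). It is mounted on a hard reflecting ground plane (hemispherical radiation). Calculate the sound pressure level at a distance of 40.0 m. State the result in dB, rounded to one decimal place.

70.2 dB

L_p = L_w − 10·log₁₀(2π·r²) with r = 40.0 m.
2π·r² = 1.005e+04 m², 10·log₁₀ of that is 40.023 dB.
L_p = 110.2 − 40.023 = 70.18 dB.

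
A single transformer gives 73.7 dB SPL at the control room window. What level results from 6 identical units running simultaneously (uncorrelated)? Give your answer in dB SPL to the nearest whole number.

With 6 equal, uncorrelated contributions the intensity is 6× that of one unit, giving a rise of 10·log₁₀ 6.
L_total = 73.7 + 10·log₁₀(6) = 73.7 + 7.782 = 81.48 dB SPL.

81 dB SPL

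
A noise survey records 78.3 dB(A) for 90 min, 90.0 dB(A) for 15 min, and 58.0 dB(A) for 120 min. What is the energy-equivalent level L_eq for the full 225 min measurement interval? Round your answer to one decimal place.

Weight each interval's intensity by its duration and average over T = 225 min:
Σ tᵢ·10^(Lᵢ/10) = 90·10^(78.3/10) + 15·10^(90.0/10) + 120·10^(58.0/10) = 2.116e+10.
L_eq = 10·log₁₀(2.116e+10/225) = 79.73 dB(A).

79.7 dB(A)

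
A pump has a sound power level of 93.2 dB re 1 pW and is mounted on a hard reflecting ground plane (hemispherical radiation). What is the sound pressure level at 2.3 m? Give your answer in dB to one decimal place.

L_p = L_w − 10·log₁₀(2π·r²) with r = 2.3 m.
2π·r² = 33.24 m², 10·log₁₀ of that is 15.216 dB.
L_p = 93.2 − 15.216 = 77.98 dB.

78.0 dB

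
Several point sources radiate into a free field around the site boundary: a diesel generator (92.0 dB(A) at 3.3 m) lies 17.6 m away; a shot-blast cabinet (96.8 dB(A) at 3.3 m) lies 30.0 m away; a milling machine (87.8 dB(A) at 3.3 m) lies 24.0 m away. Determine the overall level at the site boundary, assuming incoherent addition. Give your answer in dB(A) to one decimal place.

Propagate each source to the receiver with L = L_ref − 20·log₁₀(r/r_ref), then add intensities.
diesel generator: 92.0 − 20·log₁₀(17.6/3.3) = 92.0 − 14.54 = 77.46 dB(A).
shot-blast cabinet: 96.8 − 20·log₁₀(30.0/3.3) = 96.8 − 19.17 = 77.63 dB(A).
milling machine: 87.8 − 20·log₁₀(24.0/3.3) = 87.8 − 17.23 = 70.57 dB(A).
Σ 10^(L/10) = 1.250e+08 → L_total = 10·log₁₀(1.250e+08) = 80.97 dB(A).

81.0 dB(A)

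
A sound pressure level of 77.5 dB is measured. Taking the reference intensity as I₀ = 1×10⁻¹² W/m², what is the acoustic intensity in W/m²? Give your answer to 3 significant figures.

5.62e-05 W/m²

I/I₀ = 10^(77.5/10) = 5.623e+07, so I = 5.623e+07 × 10⁻¹² W/m².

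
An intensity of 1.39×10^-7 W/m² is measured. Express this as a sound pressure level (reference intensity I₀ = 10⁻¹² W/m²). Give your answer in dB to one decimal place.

51.4 dB

L = 10·log₁₀(I/I₀) = 10·log₁₀(1.39×10^-7/10⁻¹²) = 10·log₁₀(1.39×10^5).
L = 10·(0.1430 + 5) = 51.43 dB.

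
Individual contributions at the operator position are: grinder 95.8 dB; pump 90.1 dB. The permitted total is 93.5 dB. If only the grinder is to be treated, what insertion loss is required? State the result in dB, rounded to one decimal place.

Everything except the grinder sums to 10^(90.1/10) = 1.023e+09 in linear terms, 90.10 dB.
The limit corresponds to 10^(93.5/10) = 2.239e+09; subtracting the fixed part leaves 1.215e+09 for the grinder, i.e. 90.85 dB.
Required insertion loss = 95.8 − 90.85 = 4.95 dB.

5.0 dB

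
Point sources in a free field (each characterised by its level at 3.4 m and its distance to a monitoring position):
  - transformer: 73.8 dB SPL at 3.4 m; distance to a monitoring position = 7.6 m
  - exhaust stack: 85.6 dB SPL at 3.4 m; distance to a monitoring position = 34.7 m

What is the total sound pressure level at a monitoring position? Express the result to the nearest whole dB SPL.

69 dB SPL

First find each source's level at the receiver (point-source: −20·log₁₀(r/r_ref)), then combine on an intensity basis.
transformer: 73.8 − 20·log₁₀(7.6/3.4) = 73.8 − 6.99 = 66.81 dB SPL.
exhaust stack: 85.6 − 20·log₁₀(34.7/3.4) = 85.6 − 20.18 = 65.42 dB SPL.
Σ 10^(L/10) = 8.287e+06 → L_total = 10·log₁₀(8.287e+06) = 69.18 dB SPL.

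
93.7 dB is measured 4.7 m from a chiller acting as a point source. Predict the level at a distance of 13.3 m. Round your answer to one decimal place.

84.7 dB

Point-source attenuation: ΔL = 20·log₁₀(r₂/r₁) = 20·log₁₀(13.3/4.7) = 9.035 dB.
L₂ = 93.7 − 20·log₁₀(13.3/4.7) = 93.7 − 9.035 = 84.66 dB.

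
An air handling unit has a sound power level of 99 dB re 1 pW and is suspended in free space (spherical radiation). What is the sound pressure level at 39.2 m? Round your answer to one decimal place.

56.1 dB

The power spreads over a sphere of area 4π·r², so L_p = L_w − 10·log₁₀(4π·r²).
4π·r² = 1.931e+04 m², 10·log₁₀ of that is 42.858 dB.
L_p = 99 − 42.858 = 56.14 dB.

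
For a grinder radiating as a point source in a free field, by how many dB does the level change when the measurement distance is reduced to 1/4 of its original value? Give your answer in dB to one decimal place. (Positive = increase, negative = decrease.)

+12.0 dB

With spherical spreading the level changes by −20·log₁₀(r₂/r₁).
ΔL = −20·log₁₀(0.25) = +12.04 dB.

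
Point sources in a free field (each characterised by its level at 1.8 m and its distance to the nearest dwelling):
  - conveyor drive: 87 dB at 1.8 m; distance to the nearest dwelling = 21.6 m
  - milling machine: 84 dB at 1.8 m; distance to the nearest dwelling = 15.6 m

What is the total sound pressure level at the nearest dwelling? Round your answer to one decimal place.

68.3 dB

Propagate each source to the receiver with L = L_ref − 20·log₁₀(r/r_ref), then add intensities.
conveyor drive: 87 − 20·log₁₀(21.6/1.8) = 87 − 21.58 = 65.42 dB.
milling machine: 84 − 20·log₁₀(15.6/1.8) = 84 − 18.76 = 65.24 dB.
Σ 10^(L/10) = 6.825e+06 → L_total = 10·log₁₀(6.825e+06) = 68.34 dB.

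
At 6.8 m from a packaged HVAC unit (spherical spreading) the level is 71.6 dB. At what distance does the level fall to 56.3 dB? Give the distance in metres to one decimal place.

The 15.3 dB drop corresponds to a distance ratio of 10^(15.3/20) for a point source.
r₂ = 6.8·10^((71.6−56.3)/20) = 6.8·10^(15.3/20) = 39.58 m.

39.6 m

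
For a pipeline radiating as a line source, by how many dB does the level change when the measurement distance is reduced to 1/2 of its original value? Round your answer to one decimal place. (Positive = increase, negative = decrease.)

+3.0 dB

With cylindrical spreading the level changes by −10·log₁₀(r₂/r₁).
ΔL = −10·log₁₀(0.5) = +3.01 dB.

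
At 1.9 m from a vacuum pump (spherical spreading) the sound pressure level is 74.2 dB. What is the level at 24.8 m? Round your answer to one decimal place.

51.9 dB

For a point source, L₂ = L₁ − 20·log₁₀(r₂/r₁).
L₂ = 74.2 − 20·log₁₀(24.8/1.9) = 74.2 − 22.314 = 51.89 dB.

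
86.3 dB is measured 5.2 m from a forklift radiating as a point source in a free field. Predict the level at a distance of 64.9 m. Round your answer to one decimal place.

For a point source, L₂ = L₁ − 20·log₁₀(r₂/r₁).
L₂ = 86.3 − 20·log₁₀(64.9/5.2) = 86.3 − 21.925 = 64.38 dB.

64.4 dB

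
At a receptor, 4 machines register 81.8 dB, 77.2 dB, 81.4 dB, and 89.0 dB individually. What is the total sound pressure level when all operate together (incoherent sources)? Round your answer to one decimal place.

Incoherent sources combine by intensity addition: L_total = 10·log₁₀(Σ 10^(L_i/10)).
Σ 10^(L/10) = 10^(81.8/10) + 10^(77.2/10) + 10^(81.4/10) + 10^(89.0/10) = 1.136e+09.
L_total = 10·log₁₀(1.136e+09) = 90.55 dB.

90.6 dB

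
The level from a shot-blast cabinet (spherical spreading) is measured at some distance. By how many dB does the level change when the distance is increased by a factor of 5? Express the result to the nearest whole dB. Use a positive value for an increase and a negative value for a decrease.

With spherical spreading the level changes by −20·log₁₀(r₂/r₁).
ΔL = −20·log₁₀(5) = -13.98 dB.

-14 dB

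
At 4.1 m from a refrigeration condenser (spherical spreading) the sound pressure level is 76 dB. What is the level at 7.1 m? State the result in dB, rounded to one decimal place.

71.2 dB

Point-source attenuation: ΔL = 20·log₁₀(r₂/r₁) = 20·log₁₀(7.1/4.1) = 4.769 dB.
L₂ = 76 − 20·log₁₀(7.1/4.1) = 76 − 4.769 = 71.23 dB.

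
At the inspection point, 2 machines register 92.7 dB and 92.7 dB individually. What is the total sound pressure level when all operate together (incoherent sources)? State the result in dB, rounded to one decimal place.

For uncorrelated sources the intensities add, so convert each level to linear form, sum, and take 10·log₁₀ of the total.
Σ 10^(L/10) = 10^(92.7/10) + 10^(92.7/10) = 3.724e+09.
L_total = 10·log₁₀(3.724e+09) = 95.71 dB.

95.7 dB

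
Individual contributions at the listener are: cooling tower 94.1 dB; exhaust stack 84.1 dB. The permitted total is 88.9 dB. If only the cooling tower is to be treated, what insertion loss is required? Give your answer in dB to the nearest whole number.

7 dB

Everything except the cooling tower sums to 10^(84.1/10) = 2.570e+08 in linear terms, 84.10 dB.
To meet 88.9 dB overall, the treated cooling tower may contribute at most 10^(88.9/10) − 2.570e+08 = 5.192e+08, i.e. 87.15 dB.
So the cooling tower must be reduced from 94.1 to 87.15 dB: IL = 6.95 dB.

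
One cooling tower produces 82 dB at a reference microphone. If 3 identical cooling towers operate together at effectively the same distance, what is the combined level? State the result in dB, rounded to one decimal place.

L_total = L₁ + 10·log₁₀ N for N identical incoherent sources.
L_total = 82 + 10·log₁₀(3) = 82 + 4.771 = 86.77 dB.

86.8 dB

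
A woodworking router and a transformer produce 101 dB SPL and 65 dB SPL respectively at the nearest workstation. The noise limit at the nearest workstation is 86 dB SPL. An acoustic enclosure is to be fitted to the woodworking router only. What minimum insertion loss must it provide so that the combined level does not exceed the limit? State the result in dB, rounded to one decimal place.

15.0 dB

Everything except the woodworking router sums to 10^(65/10) = 3.162e+06 in linear terms, 65.00 dB SPL.
The limit corresponds to 10^(86/10) = 3.981e+08; subtracting the fixed part leaves 3.949e+08 for the woodworking router, i.e. 85.97 dB SPL.
Required insertion loss = 101 − 85.97 = 15.03 dB.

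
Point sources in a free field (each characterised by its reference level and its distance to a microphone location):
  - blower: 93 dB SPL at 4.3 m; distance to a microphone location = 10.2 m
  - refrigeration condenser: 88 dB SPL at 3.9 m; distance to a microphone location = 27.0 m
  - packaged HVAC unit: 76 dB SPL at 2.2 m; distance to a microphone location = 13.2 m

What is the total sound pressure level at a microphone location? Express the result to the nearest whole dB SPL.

Apply inverse-square spreading to bring every level to the receiver, then sum 10^(L/10).
blower: 93 − 20·log₁₀(10.2/4.3) = 93 − 7.50 = 85.50 dB SPL.
refrigeration condenser: 88 − 20·log₁₀(27.0/3.9) = 88 − 16.81 = 71.19 dB SPL.
packaged HVAC unit: 76 − 20·log₁₀(13.2/2.2) = 76 − 15.56 = 60.44 dB SPL.
Σ 10^(L/10) = 3.689e+08 → L_total = 10·log₁₀(3.689e+08) = 85.67 dB SPL.

86 dB SPL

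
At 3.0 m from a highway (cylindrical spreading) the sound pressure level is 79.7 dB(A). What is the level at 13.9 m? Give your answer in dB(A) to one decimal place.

73.0 dB(A)

Line-source attenuation: ΔL = 10·log₁₀(r₂/r₁) = 10·log₁₀(13.9/3.0) = 6.659 dB.
L₂ = 79.7 − 10·log₁₀(13.9/3.0) = 79.7 − 6.659 = 73.04 dB(A).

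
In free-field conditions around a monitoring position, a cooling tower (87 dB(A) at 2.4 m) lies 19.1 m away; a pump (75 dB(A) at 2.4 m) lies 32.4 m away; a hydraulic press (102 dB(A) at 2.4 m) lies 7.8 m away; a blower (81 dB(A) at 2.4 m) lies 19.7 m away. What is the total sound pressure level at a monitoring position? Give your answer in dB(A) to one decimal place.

91.8 dB(A)

Propagate each source to the receiver with L = L_ref − 20·log₁₀(r/r_ref), then add intensities.
cooling tower: 87 − 20·log₁₀(19.1/2.4) = 87 − 18.02 = 68.98 dB(A).
pump: 75 − 20·log₁₀(32.4/2.4) = 75 − 22.61 = 52.39 dB(A).
hydraulic press: 102 − 20·log₁₀(7.8/2.4) = 102 − 10.24 = 91.76 dB(A).
blower: 81 − 20·log₁₀(19.7/2.4) = 81 − 18.29 = 62.71 dB(A).
Σ 10^(L/10) = 1.510e+09 → L_total = 10·log₁₀(1.510e+09) = 91.79 dB(A).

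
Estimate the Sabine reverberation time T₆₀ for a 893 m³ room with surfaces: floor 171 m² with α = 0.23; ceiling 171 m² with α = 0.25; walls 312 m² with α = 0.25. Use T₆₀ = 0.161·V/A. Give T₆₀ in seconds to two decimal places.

0.90 s

Summing Sᵢαᵢ: 171·0.23 + 171·0.25 + 312·0.25 = 160.08 m².
T₆₀ = 0.161 × 893 / 160.08 = 0.898 s.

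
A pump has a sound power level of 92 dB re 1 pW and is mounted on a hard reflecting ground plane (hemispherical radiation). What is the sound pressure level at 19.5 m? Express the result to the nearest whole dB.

Free-field hemispherical radiation: L_p = L_w − 10·log₁₀(2π·r²), r = 19.5 m.
2π·r² = 2389 m², 10·log₁₀ of that is 33.782 dB.
L_p = 92 − 33.782 = 58.22 dB.

58 dB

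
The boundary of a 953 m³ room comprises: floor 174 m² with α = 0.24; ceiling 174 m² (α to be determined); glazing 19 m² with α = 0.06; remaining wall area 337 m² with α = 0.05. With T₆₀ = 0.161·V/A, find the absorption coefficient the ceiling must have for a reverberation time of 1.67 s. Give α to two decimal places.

A = 0.161·V/T₆₀ = 0.161·953/1.67 = 91.88 m² sabins.
Absorption from the other surfaces = 174·0.24 + 19·0.06 + 337·0.05 = 59.75 m², so the ceiling must supply 32.13 m² over 174 m².
α = 32.13/174 = 0.185.

0.18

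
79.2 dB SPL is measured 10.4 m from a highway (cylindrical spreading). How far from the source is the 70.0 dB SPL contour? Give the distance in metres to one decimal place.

86.5 m

Line-source spreading drops the level by 10·log₁₀(r₂/r₁); inverting, r₂/r₁ = 10^(ΔL/10).
r₂ = 10.4·10^((79.2−70.0)/10) = 10.4·10^(9.2/10) = 86.50 m.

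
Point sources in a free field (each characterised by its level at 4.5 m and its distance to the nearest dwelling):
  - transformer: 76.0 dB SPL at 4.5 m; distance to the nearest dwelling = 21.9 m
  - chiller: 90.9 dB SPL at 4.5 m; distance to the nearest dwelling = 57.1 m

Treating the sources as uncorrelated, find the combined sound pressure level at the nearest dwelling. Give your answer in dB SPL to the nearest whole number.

70 dB SPL

First find each source's level at the receiver (point-source: −20·log₁₀(r/r_ref)), then combine on an intensity basis.
transformer: 76.0 − 20·log₁₀(21.9/4.5) = 76.0 − 13.74 = 62.26 dB SPL.
chiller: 90.9 − 20·log₁₀(57.1/4.5) = 90.9 − 22.07 = 68.83 dB SPL.
Σ 10^(L/10) = 9.322e+06 → L_total = 10·log₁₀(9.322e+06) = 69.70 dB SPL.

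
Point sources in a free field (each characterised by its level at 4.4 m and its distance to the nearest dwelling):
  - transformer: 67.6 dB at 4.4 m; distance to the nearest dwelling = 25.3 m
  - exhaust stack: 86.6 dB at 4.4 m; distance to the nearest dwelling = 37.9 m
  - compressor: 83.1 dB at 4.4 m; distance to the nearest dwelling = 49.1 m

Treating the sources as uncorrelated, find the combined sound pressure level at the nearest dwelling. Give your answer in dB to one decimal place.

69.0 dB

Apply inverse-square spreading to bring every level to the receiver, then sum 10^(L/10).
transformer: 67.6 − 20·log₁₀(25.3/4.4) = 67.6 − 15.19 = 52.41 dB.
exhaust stack: 86.6 − 20·log₁₀(37.9/4.4) = 86.6 − 18.70 = 67.90 dB.
compressor: 83.1 − 20·log₁₀(49.1/4.4) = 83.1 − 20.95 = 62.15 dB.
Σ 10^(L/10) = 7.974e+06 → L_total = 10·log₁₀(7.974e+06) = 69.02 dB.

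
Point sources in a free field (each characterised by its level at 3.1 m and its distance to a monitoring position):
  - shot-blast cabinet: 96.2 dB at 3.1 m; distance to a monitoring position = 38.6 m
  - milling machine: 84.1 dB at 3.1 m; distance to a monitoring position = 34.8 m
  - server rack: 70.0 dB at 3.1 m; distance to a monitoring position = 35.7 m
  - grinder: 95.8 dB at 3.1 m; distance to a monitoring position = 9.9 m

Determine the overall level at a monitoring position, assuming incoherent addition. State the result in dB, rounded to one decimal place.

Apply inverse-square spreading to bring every level to the receiver, then sum 10^(L/10).
shot-blast cabinet: 96.2 − 20·log₁₀(38.6/3.1) = 96.2 − 21.90 = 74.30 dB.
milling machine: 84.1 − 20·log₁₀(34.8/3.1) = 84.1 − 21.00 = 63.10 dB.
server rack: 70.0 − 20·log₁₀(35.7/3.1) = 70.0 − 21.23 = 48.77 dB.
grinder: 95.8 − 20·log₁₀(9.9/3.1) = 95.8 − 10.09 = 85.71 dB.
Σ 10^(L/10) = 4.018e+08 → L_total = 10·log₁₀(4.018e+08) = 86.04 dB.

86.0 dB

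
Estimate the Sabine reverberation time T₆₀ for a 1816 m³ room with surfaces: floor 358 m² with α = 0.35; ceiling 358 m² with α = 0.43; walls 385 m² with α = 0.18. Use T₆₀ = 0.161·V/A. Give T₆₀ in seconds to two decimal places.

Summing Sᵢαᵢ: 358·0.35 + 358·0.43 + 385·0.18 = 348.54 m².
T₆₀ = 0.161·V/A = 0.161·1816/348.54 = 0.839 s.

0.84 s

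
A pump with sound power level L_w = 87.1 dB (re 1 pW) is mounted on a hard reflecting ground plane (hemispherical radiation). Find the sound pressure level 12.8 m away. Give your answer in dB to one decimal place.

The power spreads over a hemisphere of area 2π·r², so L_p = L_w − 10·log₁₀(2π·r²).
2π·r² = 1029 m², 10·log₁₀ of that is 30.126 dB.
L_p = 87.1 − 30.126 = 56.97 dB.

57.0 dB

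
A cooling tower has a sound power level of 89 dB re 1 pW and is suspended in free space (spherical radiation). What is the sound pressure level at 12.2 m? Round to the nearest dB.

Free-field spherical radiation: L_p = L_w − 10·log₁₀(4π·r²), r = 12.2 m.
4π·r² = 1870 m², 10·log₁₀ of that is 32.719 dB.
L_p = 89 − 32.719 = 56.28 dB.

56 dB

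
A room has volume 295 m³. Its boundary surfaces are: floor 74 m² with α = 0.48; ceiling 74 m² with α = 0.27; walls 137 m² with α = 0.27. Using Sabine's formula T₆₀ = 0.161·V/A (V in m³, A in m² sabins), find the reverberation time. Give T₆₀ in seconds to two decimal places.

0.51 s

A = Σ Sᵢαᵢ = 74·0.48 + 74·0.27 + 137·0.27 = 92.49 m².
T₆₀ = 0.161·V/A = 0.161·295/92.49 = 0.514 s.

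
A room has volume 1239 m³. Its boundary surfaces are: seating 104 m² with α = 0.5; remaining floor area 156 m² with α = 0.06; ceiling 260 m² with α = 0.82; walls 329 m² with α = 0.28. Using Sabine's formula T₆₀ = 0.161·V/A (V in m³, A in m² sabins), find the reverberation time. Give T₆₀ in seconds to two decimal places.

Summing Sᵢαᵢ: 104·0.5 + 156·0.06 + 260·0.82 + 329·0.28 = 366.68 m².
T₆₀ = 0.161 × 1239 / 366.68 = 0.544 s.

0.54 s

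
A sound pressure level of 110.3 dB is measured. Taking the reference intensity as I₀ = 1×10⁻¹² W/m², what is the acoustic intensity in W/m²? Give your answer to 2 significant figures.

I/I₀ = 10^(110.3/10) = 1.072e+11, so I = 1.072e+11 × 10⁻¹² W/m².

0.11 W/m²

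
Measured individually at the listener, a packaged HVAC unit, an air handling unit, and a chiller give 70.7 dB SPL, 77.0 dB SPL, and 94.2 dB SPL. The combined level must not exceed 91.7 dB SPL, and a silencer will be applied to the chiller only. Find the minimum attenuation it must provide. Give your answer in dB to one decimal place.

The untreated sources together contribute 10^(70.7/10) + 10^(77.0/10) = 6.187e+07, i.e. 77.91 dB SPL.
The limit corresponds to 10^(91.7/10) = 1.479e+09; subtracting the fixed part leaves 1.417e+09 for the chiller, i.e. 91.51 dB SPL.
So the chiller must be reduced from 94.2 to 91.51 dB SPL: IL = 2.69 dB.

2.7 dB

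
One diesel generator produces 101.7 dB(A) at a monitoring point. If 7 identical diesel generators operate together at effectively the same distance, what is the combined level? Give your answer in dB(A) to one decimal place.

110.2 dB(A)

N identical incoherent sources raise the level by 10·log₁₀ N.
L_total = 101.7 + 10·log₁₀(7) = 101.7 + 8.451 = 110.15 dB(A).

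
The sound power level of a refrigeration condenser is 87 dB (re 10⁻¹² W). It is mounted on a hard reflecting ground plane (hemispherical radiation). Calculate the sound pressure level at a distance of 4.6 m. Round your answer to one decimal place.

The power spreads over a hemisphere of area 2π·r², so L_p = L_w − 10·log₁₀(2π·r²).
2π·r² = 133 m², 10·log₁₀ of that is 21.237 dB.
L_p = 87 − 21.237 = 65.76 dB.

65.8 dB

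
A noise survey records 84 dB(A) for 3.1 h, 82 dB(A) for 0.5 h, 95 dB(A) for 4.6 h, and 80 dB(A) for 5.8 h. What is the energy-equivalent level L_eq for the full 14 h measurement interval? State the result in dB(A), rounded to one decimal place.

Weight each interval's intensity by its duration and average over T = 14 h:
Σ tᵢ·10^(Lᵢ/10) = 3.1·10^(84/10) + 0.5·10^(82/10) + 4.6·10^(95/10) + 5.8·10^(80/10) = 1.598e+10.
L_eq = 10·log₁₀(1.598e+10/14) = 90.58 dB(A).

90.6 dB(A)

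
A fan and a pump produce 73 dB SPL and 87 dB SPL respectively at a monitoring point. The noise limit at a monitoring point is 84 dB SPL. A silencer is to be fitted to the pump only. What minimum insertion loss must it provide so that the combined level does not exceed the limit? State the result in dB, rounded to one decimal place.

3.4 dB

The untreated sources together contribute 10^(73/10) = 1.995e+07, i.e. 73.00 dB SPL.
To meet 84 dB SPL overall, the treated pump may contribute at most 10^(84/10) − 1.995e+07 = 2.312e+08, i.e. 83.64 dB SPL.
So the pump must be reduced from 87 to 83.64 dB SPL: IL = 3.36 dB.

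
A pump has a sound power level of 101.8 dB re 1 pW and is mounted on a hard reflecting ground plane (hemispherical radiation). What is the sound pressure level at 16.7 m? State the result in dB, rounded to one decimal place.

Free-field hemispherical radiation: L_p = L_w − 10·log₁₀(2π·r²), r = 16.7 m.
2π·r² = 1752 m², 10·log₁₀ of that is 32.436 dB.
L_p = 101.8 − 32.436 = 69.36 dB.

69.4 dB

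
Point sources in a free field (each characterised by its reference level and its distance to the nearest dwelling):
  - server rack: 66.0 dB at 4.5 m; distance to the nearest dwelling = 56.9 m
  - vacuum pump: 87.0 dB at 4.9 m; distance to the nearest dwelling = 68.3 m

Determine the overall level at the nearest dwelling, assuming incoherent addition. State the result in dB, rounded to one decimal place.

64.2 dB

First find each source's level at the receiver (point-source: −20·log₁₀(r/r_ref)), then combine on an intensity basis.
server rack: 66.0 − 20·log₁₀(56.9/4.5) = 66.0 − 22.04 = 43.96 dB.
vacuum pump: 87.0 − 20·log₁₀(68.3/4.9) = 87.0 − 22.88 = 64.12 dB.
Σ 10^(L/10) = 2.604e+06 → L_total = 10·log₁₀(2.604e+06) = 64.16 dB.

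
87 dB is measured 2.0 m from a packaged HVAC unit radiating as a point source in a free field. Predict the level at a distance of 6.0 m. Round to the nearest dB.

Spherical spreading from a point source gives a 20·log₁₀(r₂/r₁) drop.
L₂ = 87 − 20·log₁₀(6.0/2.0) = 87 − 9.542 = 77.46 dB.

77 dB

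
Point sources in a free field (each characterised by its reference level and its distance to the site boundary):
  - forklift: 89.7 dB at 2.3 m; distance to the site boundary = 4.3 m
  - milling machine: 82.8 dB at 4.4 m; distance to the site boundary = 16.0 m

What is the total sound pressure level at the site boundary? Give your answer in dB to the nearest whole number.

Apply inverse-square spreading to bring every level to the receiver, then sum 10^(L/10).
forklift: 89.7 − 20·log₁₀(4.3/2.3) = 89.7 − 5.43 = 84.27 dB.
milling machine: 82.8 − 20·log₁₀(16.0/4.4) = 82.8 − 11.21 = 71.59 dB.
Σ 10^(L/10) = 2.814e+08 → L_total = 10·log₁₀(2.814e+08) = 84.49 dB.

84 dB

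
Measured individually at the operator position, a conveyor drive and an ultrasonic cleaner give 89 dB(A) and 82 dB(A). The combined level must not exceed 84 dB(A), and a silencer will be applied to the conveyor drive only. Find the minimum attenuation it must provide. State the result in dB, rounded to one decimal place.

9.3 dB

Fixed contribution from the other source: Σ 10^(L/10) = 10^(82/10) = 1.585e+08 (82.00 dB(A)).
The limit corresponds to 10^(84/10) = 2.512e+08; subtracting the fixed part leaves 9.270e+07 for the conveyor drive, i.e. 79.67 dB(A).
So the conveyor drive must be reduced from 89 to 79.67 dB(A): IL = 9.33 dB.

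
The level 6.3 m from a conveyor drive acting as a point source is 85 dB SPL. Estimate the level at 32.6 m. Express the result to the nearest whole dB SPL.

Spherical spreading from a point source gives a 20·log₁₀(r₂/r₁) drop.
L₂ = 85 − 20·log₁₀(32.6/6.3) = 85 − 14.278 = 70.72 dB SPL.

71 dB SPL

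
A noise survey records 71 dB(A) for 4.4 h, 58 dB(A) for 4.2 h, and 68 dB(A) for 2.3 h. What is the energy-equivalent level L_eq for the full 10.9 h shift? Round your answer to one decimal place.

68.2 dB(A)

L_eq = 10·log₁₀[(1/T)·Σ tᵢ·10^(Lᵢ/10)] with T = 10.9 h.
Σ tᵢ·10^(Lᵢ/10) = 4.4·10^(71/10) + 4.2·10^(58/10) + 2.3·10^(68/10) = 7.255e+07.
L_eq = 10·log₁₀(7.255e+07/10.9) = 68.23 dB(A).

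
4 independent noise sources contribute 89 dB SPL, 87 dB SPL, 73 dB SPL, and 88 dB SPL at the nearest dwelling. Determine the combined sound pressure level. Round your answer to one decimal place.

92.9 dB SPL

Incoherent sources combine by intensity addition: L_total = 10·log₁₀(Σ 10^(L_i/10)).
Σ 10^(L/10) = 10^(89/10) + 10^(87/10) + 10^(73/10) + 10^(88/10) = 1.946e+09.
L_total = 10·log₁₀(1.946e+09) = 92.89 dB SPL.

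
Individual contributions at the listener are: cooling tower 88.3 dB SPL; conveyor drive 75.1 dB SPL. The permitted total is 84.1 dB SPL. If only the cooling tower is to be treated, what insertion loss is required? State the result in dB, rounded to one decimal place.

4.8 dB

The untreated sources together contribute 10^(75.1/10) = 3.236e+07, i.e. 75.10 dB SPL.
To meet 84.1 dB SPL overall, the treated cooling tower may contribute at most 10^(84.1/10) − 3.236e+07 = 2.247e+08, i.e. 83.52 dB SPL.
So the cooling tower must be reduced from 88.3 to 83.52 dB SPL: IL = 4.78 dB.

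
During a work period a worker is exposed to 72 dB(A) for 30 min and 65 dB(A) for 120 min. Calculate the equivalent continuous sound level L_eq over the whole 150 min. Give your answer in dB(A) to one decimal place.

The energy average is taken in the linear domain: L_eq = 10·log₁₀[(Σ tᵢ·10^(Lᵢ/10))/T], T = 150 min.
Σ tᵢ·10^(Lᵢ/10) = 30·10^(72/10) + 120·10^(65/10) = 8.549e+08.
L_eq = 10·log₁₀(8.549e+08/150) = 67.56 dB(A).

67.6 dB(A)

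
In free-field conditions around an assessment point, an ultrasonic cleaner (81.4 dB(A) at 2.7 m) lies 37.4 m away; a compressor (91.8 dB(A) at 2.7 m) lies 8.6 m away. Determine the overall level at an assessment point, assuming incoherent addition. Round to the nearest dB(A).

First find each source's level at the receiver (point-source: −20·log₁₀(r/r_ref)), then combine on an intensity basis.
ultrasonic cleaner: 81.4 − 20·log₁₀(37.4/2.7) = 81.4 − 22.83 = 58.57 dB(A).
compressor: 91.8 − 20·log₁₀(8.6/2.7) = 91.8 − 10.06 = 81.74 dB(A).
Σ 10^(L/10) = 1.499e+08 → L_total = 10·log₁₀(1.499e+08) = 81.76 dB(A).

82 dB(A)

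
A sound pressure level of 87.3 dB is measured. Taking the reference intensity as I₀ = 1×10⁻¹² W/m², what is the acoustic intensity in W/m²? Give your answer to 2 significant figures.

L = 10·log₁₀(I/I₀) ⇒ I = I₀·10^(L/10) = 10⁻¹² × 10^8.73.

0.00054 W/m²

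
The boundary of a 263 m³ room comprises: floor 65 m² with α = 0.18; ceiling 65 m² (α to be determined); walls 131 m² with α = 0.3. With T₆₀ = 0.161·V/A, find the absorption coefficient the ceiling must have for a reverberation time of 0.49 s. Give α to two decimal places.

0.54

A = 0.161·V/T₆₀ = 0.161·263/0.49 = 86.41 m² sabins.
Absorption from the other surfaces = 65·0.18 + 131·0.3 = 51.00 m², so the ceiling must supply 35.41 m² over 65 m².
α = 35.41/65 = 0.545.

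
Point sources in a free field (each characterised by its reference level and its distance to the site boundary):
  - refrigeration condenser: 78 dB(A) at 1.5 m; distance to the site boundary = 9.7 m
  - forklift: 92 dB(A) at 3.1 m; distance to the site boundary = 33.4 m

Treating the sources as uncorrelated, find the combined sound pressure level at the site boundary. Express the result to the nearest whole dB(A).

72 dB(A)

Apply inverse-square spreading to bring every level to the receiver, then sum 10^(L/10).
refrigeration condenser: 78 − 20·log₁₀(9.7/1.5) = 78 − 16.21 = 61.79 dB(A).
forklift: 92 − 20·log₁₀(33.4/3.1) = 92 − 20.65 = 71.35 dB(A).
Σ 10^(L/10) = 1.516e+07 → L_total = 10·log₁₀(1.516e+07) = 71.81 dB(A).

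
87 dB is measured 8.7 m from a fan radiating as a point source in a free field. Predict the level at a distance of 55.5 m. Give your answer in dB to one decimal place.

For a point source, L₂ = L₁ − 20·log₁₀(r₂/r₁).
L₂ = 87 − 20·log₁₀(55.5/8.7) = 87 − 16.095 = 70.90 dB.

70.9 dB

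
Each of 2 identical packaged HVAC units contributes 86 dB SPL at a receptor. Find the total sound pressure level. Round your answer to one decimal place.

89.0 dB SPL

With 2 equal, uncorrelated contributions the intensity is 2× that of one unit, giving a rise of 10·log₁₀ 2.
L_total = 86 + 10·log₁₀(2) = 86 + 3.010 = 89.01 dB SPL.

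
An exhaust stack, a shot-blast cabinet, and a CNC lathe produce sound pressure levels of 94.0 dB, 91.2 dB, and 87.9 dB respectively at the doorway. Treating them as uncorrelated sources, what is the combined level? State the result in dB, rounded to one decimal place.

For uncorrelated sources the intensities add, so convert each level to linear form, sum, and take 10·log₁₀ of the total.
Σ 10^(L/10) = 10^(94.0/10) + 10^(91.2/10) + 10^(87.9/10) = 4.447e+09.
L_total = 10·log₁₀(4.447e+09) = 96.48 dB.

96.5 dB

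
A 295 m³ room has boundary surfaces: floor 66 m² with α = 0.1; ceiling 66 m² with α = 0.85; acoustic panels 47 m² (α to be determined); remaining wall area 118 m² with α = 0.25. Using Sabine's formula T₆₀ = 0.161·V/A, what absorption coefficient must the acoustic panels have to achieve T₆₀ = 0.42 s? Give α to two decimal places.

0.44

Required total absorption A = 0.161·295/0.42 = 113.08 m².
Absorption from the other surfaces = 66·0.1 + 66·0.85 + 118·0.25 = 92.20 m², so the acoustic panels must supply 20.88 m² over 47 m².
α = 20.88/47 = 0.444.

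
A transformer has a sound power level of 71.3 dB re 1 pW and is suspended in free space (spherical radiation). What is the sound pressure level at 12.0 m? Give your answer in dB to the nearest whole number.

39 dB

The power spreads over a sphere of area 4π·r², so L_p = L_w − 10·log₁₀(4π·r²).
4π·r² = 1810 m², 10·log₁₀ of that is 32.576 dB.
L_p = 71.3 − 32.576 = 38.72 dB.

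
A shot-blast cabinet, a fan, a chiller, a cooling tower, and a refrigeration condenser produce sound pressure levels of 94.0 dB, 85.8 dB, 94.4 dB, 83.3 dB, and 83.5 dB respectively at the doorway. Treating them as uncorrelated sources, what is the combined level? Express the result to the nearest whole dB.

98 dB

Incoherent sources combine by intensity addition: L_total = 10·log₁₀(Σ 10^(L_i/10)).
Σ 10^(L/10) = 10^(94.0/10) + 10^(85.8/10) + 10^(94.4/10) + 10^(83.3/10) + 10^(83.5/10) = 6.084e+09.
L_total = 10·log₁₀(6.084e+09) = 97.84 dB.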